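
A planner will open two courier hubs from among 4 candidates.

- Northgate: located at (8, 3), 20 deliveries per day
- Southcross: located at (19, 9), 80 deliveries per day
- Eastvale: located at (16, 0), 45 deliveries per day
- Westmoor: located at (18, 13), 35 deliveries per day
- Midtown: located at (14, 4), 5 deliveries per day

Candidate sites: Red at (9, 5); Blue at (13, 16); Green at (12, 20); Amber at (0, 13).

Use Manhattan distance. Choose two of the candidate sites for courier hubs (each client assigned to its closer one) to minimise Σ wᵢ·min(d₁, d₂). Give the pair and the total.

Evaluate every pair (each demand assigned to the nearer of the two):
  {Red, Blue}: total = 1950
  {Red, Green}: total = 2205
  {Red, Amber}: total = 2345
  {Blue, Green}: total = 2600
  {Blue, Amber}: total = 2600
  {Green, Amber}: total = 3425
Best pair: {Red, Blue} with total 1950.

{Red, Blue}, total 1950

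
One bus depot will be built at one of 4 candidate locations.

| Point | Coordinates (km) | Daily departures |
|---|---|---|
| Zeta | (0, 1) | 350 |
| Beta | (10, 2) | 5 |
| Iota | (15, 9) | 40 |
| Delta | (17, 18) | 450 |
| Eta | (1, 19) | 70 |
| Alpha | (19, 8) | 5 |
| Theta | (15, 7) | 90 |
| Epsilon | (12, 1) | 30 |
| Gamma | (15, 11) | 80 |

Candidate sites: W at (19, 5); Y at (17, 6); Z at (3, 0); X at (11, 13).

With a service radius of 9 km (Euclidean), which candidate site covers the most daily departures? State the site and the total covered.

X, covering 660

Coverage radius r = 9 km; a point is covered iff (Δx)²+(Δy)² ≤ 9² = 81.
  W (19, 5): covers {Iota, Alpha, Theta, Epsilon, Gamma} → 245
  Y (17, 6): covers {Beta, Iota, Alpha, Theta, Epsilon, Gamma} → 250
  Z (3, 0): covers {Zeta, Beta} → 355
  X (11, 13): covers {Iota, Delta, Theta, Gamma} → 660
Maximum coverage at X: 660 daily departures.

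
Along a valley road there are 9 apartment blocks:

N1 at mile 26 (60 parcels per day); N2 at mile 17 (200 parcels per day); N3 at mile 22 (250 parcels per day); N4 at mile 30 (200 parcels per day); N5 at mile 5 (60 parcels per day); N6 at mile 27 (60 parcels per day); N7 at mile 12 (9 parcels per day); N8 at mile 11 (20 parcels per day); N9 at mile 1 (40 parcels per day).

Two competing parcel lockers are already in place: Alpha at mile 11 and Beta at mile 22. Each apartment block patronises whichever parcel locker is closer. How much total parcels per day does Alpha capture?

129

The indifferent point is the midpoint (11+22)/2 = 16.5; apartment blocks left of it (closer to Alpha at 11) go to Alpha, those right go to Beta.
  N9 at 1 (w=40) → Alpha
  N5 at 5 (w=60) → Alpha
  N8 at 11 (w=20) → Alpha
  N7 at 12 (w=9) → Alpha
  N2 at 17 (w=200) → Beta
  N3 at 22 (w=250) → Beta
  N1 at 26 (w=60) → Beta
  N6 at 27 (w=60) → Beta
  N4 at 30 (w=200) → Beta
Alpha captures 129; Beta captures 770.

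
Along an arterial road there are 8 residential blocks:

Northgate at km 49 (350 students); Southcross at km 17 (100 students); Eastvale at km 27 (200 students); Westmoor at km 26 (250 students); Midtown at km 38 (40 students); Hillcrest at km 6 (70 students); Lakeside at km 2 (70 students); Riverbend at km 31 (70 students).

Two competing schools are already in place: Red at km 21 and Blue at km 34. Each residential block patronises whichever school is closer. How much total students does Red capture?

The indifferent point is the midpoint (21+34)/2 = 27.5; residential blocks left of it (closer to Red at 21) go to Red, those right go to Blue.
  Lakeside at 2 (w=70) → Red
  Hillcrest at 6 (w=70) → Red
  Southcross at 17 (w=100) → Red
  Westmoor at 26 (w=250) → Red
  Eastvale at 27 (w=200) → Red
  Riverbend at 31 (w=70) → Blue
  Midtown at 38 (w=40) → Blue
  Northgate at 49 (w=350) → Blue
Red captures 690; Blue captures 460.

690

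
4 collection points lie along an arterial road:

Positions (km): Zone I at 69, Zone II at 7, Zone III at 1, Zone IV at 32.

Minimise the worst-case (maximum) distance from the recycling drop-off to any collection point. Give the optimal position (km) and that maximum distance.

location 35, max distance 34

The 1-center on a line is the midpoint of the two extreme points: leftmost at 1, rightmost at 69.
Optimal location = (1 + 69)/2 = 35; maximum distance = (69 − 1)/2 = 34.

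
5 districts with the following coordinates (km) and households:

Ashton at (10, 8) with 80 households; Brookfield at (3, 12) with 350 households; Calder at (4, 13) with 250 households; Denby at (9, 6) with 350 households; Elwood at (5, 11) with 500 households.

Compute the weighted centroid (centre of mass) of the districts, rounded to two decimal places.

The minimiser of Σwᵢ‖p−pᵢ‖² is the weighted centroid p* = (Σwᵢpᵢ)/(Σwᵢ).
Σwᵢ = 1530.
Σwᵢxᵢ = 80·10 + 350·3 + 250·4 + 350·9 + 500·5 = 8500.
Σwᵢyᵢ = 80·8 + 350·12 + 250·13 + 350·6 + 500·11 = 15690.
x* = 8500/1530 = 5.56, y* = 15690/1530 = 10.25.

(5.56, 10.25)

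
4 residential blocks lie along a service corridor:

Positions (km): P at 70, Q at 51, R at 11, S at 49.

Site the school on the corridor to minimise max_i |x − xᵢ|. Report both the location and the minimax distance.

The 1-center on a line is the midpoint of the two extreme points: leftmost at 11, rightmost at 70.
Optimal location = (11 + 70)/2 = 40.5; maximum distance = (70 − 11)/2 = 29.5.

location 40.5, max distance 29.5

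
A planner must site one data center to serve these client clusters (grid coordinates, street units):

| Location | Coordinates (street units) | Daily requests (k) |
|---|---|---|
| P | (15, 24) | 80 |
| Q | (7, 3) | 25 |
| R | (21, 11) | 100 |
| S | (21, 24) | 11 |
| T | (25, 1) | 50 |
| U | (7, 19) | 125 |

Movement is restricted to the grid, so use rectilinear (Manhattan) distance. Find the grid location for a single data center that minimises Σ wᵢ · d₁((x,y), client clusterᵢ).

Manhattan distance separates: Σwᵢ(|x−xᵢ|+|y−yᵢ|) = Σwᵢ|x−xᵢ| + Σwᵢ|y−yᵢ|, so x and y are optimised independently as 1-D weighted medians.
Total weight W = 391; half = 195.5.
x-coordinate, sorted with cumulative weight:
  x=7 (Q, w=25) cum 25
  x=7 (U, w=125) cum 150
  x=15 (P, w=80) cum 230  ← median
  x=21 (R, w=100) cum 330
  x=21 (S, w=11) cum 341
  x=25 (T, w=50) cum 391
⇒ x* = 15
y-coordinate, sorted with cumulative weight:
  y=1 (T, w=50) cum 50
  y=3 (Q, w=25) cum 75
  y=11 (R, w=100) cum 175
  y=19 (U, w=125) cum 300  ← median
  y=24 (P, w=80) cum 380
  y=24 (S, w=11) cum 391
⇒ y* = 19

(15, 19)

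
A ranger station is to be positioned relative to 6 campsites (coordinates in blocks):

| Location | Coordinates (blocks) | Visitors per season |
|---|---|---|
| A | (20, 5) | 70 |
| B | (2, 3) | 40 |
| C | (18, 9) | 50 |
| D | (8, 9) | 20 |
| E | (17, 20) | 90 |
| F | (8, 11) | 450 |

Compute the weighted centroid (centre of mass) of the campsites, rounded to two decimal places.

(10.65, 10.90)

The minimiser of Σwᵢ‖p−pᵢ‖² is the weighted centroid p* = (Σwᵢpᵢ)/(Σwᵢ).
Σwᵢ = 720.
Σwᵢxᵢ = 70·20 + 40·2 + 50·18 + 20·8 + 90·17 + 450·8 = 7670.
Σwᵢyᵢ = 70·5 + 40·3 + 50·9 + 20·9 + 90·20 + 450·11 = 7850.
x* = 7670/720 = 10.65, y* = 7850/720 = 10.90.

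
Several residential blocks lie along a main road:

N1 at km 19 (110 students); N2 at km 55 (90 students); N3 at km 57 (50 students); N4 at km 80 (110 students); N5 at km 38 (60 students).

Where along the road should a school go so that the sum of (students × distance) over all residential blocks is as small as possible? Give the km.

x = 55

For a sum of weighted absolute distances on a line, the optimum is the weighted median (not the mean). Total weight W = 420; half-weight = 210.
Sort by position and accumulate weight:
  km 19 (N1, w=110) → cum 110
  km 38 (N5, w=60) → cum 170
  km 55 (N2, w=90) → cum 260  ≥ 210 → median here
  km 57 (N3, w=50) → cum 310
  km 80 (N4, w=110) → cum 420
Optimal location: km 55.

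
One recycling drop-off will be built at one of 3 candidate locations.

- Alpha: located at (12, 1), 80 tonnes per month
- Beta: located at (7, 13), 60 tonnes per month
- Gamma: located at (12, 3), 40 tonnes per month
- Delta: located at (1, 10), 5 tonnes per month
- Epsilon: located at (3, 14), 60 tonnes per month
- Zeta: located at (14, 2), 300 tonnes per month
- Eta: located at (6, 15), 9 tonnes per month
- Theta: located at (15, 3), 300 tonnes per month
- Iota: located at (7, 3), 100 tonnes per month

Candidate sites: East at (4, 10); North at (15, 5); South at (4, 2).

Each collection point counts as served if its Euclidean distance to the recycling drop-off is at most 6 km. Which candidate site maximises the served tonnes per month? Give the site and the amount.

North, covering 720

Coverage radius r = 6 km; a point is covered iff (Δx)²+(Δy)² ≤ 6² = 36.
  East (4, 10): covers {Beta, Delta, Epsilon, Eta} → 134
  North (15, 5): covers {Alpha, Gamma, Zeta, Theta} → 720
  South (4, 2): covers {Iota} → 100
Maximum coverage at North: 720 tonnes per month.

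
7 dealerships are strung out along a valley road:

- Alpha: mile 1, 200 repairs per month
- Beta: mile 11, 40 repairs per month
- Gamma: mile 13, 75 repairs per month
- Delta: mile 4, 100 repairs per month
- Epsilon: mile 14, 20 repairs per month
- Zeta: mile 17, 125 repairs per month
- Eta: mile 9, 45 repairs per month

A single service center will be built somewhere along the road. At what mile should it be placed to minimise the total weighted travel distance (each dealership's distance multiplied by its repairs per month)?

For a sum of weighted absolute distances on a line, the optimum is the weighted median (not the mean). Total weight W = 605; half-weight = 302.5.
Sort by position and accumulate weight:
  mile 1 (Alpha, w=200) → cum 200
  mile 4 (Delta, w=100) → cum 300
  mile 9 (Eta, w=45) → cum 345  ≥ 302.5 → median here
  mile 11 (Beta, w=40) → cum 385
  mile 13 (Gamma, w=75) → cum 460
  mile 14 (Epsilon, w=20) → cum 480
  mile 17 (Zeta, w=125) → cum 605
Optimal location: mile 9.

x = 9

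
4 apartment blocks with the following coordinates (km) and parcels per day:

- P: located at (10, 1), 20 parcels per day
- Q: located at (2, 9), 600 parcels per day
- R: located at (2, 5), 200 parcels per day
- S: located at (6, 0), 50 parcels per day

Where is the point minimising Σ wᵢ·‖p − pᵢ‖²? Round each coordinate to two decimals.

The minimiser of Σwᵢ‖p−pᵢ‖² is the weighted centroid p* = (Σwᵢpᵢ)/(Σwᵢ).
Σwᵢ = 870.
Σwᵢxᵢ = 20·10 + 600·2 + 200·2 + 50·6 = 2100.
Σwᵢyᵢ = 20·1 + 600·9 + 200·5 + 50·0 = 6420.
x* = 2100/870 = 2.41, y* = 6420/870 = 7.38.

(2.41, 7.38)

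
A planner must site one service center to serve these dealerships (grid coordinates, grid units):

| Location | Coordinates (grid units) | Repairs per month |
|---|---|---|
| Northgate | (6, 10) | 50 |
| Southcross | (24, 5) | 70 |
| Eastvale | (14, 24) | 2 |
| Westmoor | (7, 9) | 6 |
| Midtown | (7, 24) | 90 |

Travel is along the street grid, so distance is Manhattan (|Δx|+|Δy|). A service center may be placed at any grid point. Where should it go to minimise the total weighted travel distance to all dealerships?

Manhattan distance separates: Σwᵢ(|x−xᵢ|+|y−yᵢ|) = Σwᵢ|x−xᵢ| + Σwᵢ|y−yᵢ|, so x and y are optimised independently as 1-D weighted medians.
Total weight W = 218; half = 109.
x-coordinate, sorted with cumulative weight:
  x=6 (Northgate, w=50) cum 50
  x=7 (Westmoor, w=6) cum 56
  x=7 (Midtown, w=90) cum 146  ← median
  x=14 (Eastvale, w=2) cum 148
  x=24 (Southcross, w=70) cum 218
⇒ x* = 7
y-coordinate, sorted with cumulative weight:
  y=5 (Southcross, w=70) cum 70
  y=9 (Westmoor, w=6) cum 76
  y=10 (Northgate, w=50) cum 126  ← median
  y=24 (Eastvale, w=2) cum 128
  y=24 (Midtown, w=90) cum 218
⇒ y* = 10

(7, 10)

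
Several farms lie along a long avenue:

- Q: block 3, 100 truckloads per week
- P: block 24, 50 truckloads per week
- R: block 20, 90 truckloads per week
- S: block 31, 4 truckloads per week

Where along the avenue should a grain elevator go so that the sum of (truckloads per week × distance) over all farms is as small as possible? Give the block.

For a sum of weighted absolute distances on a line, the optimum is the weighted median (not the mean). Total weight W = 244; half-weight = 122.
Sort by position and accumulate weight:
  block 3 (Q, w=100) → cum 100
  block 20 (R, w=90) → cum 190  ≥ 122 → median here
  block 24 (P, w=50) → cum 240
  block 31 (S, w=4) → cum 244
Optimal location: block 20.

x = 20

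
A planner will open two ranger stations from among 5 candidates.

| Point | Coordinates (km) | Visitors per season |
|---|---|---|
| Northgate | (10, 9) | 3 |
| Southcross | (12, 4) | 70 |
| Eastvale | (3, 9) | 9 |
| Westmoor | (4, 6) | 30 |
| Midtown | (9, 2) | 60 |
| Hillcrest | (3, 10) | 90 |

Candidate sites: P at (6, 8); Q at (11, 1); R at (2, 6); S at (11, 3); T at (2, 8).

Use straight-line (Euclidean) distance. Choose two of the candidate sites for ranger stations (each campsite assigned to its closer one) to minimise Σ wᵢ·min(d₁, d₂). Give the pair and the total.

Evaluate every pair (each demand assigned to the nearer of the two):
  {S, T}: total = 550.2
  {Q, T}: total = 678.5
  {P, S}: total = 683.3
  {R, S}: total = 710.9
  {P, Q}: total = 805.7
  {Q, R}: total = 839.3
  {P, T}: total = 1218.5
  {P, R}: total = 1332.6
  {R, T}: total = 1495.8
  {Q, S}: total = 1526.6
Best pair: {S, T} with total 550.2.

{S, T}, total 550.2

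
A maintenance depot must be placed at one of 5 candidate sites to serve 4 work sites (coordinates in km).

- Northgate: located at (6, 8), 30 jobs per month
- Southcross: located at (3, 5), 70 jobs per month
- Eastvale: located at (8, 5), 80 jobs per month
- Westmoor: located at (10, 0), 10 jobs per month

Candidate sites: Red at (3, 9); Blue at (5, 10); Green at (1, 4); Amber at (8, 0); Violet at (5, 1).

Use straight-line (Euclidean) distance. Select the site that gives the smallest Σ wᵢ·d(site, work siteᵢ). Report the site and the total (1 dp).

Violet, total 976.2 km

Total weighted distance at each candidate:
  Red (3, 9): total = 1001.1
  Blue (5, 10): total = 1022.3
  Green (1, 4): total = 1012.8
  Amber (8, 0): total = 1162.4
  Violet (5, 1): total = 976.2
Minimum is at Violet with total 976.2 km.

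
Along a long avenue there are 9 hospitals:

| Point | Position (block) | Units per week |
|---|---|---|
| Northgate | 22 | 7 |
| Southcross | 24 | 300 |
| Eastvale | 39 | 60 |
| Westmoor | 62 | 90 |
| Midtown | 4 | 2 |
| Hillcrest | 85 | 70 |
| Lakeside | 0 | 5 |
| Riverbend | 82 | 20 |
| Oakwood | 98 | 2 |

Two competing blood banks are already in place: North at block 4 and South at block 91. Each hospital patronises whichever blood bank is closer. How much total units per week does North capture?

374

The indifferent point is the midpoint (4+91)/2 = 47.5; hospitals left of it (closer to North at 4) go to North, those right go to South.
  Lakeside at 0 (w=5) → North
  Midtown at 4 (w=2) → North
  Northgate at 22 (w=7) → North
  Southcross at 24 (w=300) → North
  Eastvale at 39 (w=60) → North
  Westmoor at 62 (w=90) → South
  Riverbend at 82 (w=20) → South
  Hillcrest at 85 (w=70) → South
  Oakwood at 98 (w=2) → South
North captures 374; South captures 182.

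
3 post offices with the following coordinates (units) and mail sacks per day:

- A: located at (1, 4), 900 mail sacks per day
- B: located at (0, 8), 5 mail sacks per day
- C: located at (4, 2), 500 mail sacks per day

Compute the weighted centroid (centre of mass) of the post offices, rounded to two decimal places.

(2.06, 3.30)

The minimiser of Σwᵢ‖p−pᵢ‖² is the weighted centroid p* = (Σwᵢpᵢ)/(Σwᵢ).
Σwᵢ = 1405.
Σwᵢxᵢ = 900·1 + 5·0 + 500·4 = 2900.
Σwᵢyᵢ = 900·4 + 5·8 + 500·2 = 4640.
x* = 2900/1405 = 2.06, y* = 4640/1405 = 3.30.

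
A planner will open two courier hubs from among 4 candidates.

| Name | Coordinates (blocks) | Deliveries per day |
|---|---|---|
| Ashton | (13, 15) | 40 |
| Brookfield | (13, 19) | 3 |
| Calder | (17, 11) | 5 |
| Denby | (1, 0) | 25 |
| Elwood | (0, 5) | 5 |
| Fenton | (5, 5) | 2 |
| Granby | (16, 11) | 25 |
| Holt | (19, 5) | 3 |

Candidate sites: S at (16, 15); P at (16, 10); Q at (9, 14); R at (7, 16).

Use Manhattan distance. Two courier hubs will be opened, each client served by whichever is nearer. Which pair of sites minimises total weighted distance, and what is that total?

Evaluate every pair (each demand assigned to the nearer of the two):
  {P, Q}: total = 952
  {S, P}: total = 962
  {S, Q}: total = 971
  {S, R}: total = 971
  {P, R}: total = 1032
  {Q, R}: total = 1255
Best pair: {P, Q} with total 952.

{P, Q}, total 952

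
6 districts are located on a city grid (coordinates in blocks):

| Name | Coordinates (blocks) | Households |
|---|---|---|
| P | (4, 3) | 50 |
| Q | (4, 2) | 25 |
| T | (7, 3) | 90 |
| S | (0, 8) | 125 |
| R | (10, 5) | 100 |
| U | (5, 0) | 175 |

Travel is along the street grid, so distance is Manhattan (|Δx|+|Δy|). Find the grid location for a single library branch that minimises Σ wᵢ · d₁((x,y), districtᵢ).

Manhattan distance separates: Σwᵢ(|x−xᵢ|+|y−yᵢ|) = Σwᵢ|x−xᵢ| + Σwᵢ|y−yᵢ|, so x and y are optimised independently as 1-D weighted medians.
Total weight W = 565; half = 282.5.
x-coordinate, sorted with cumulative weight:
  x=0 (S, w=125) cum 125
  x=4 (P, w=50) cum 175
  x=4 (Q, w=25) cum 200
  x=5 (U, w=175) cum 375  ← median
  x=7 (T, w=90) cum 465
  x=10 (R, w=100) cum 565
⇒ x* = 5
y-coordinate, sorted with cumulative weight:
  y=0 (U, w=175) cum 175
  y=2 (Q, w=25) cum 200
  y=3 (P, w=50) cum 250
  y=3 (T, w=90) cum 340  ← median
  y=5 (R, w=100) cum 440
  y=8 (S, w=125) cum 565
⇒ y* = 3

(5, 3)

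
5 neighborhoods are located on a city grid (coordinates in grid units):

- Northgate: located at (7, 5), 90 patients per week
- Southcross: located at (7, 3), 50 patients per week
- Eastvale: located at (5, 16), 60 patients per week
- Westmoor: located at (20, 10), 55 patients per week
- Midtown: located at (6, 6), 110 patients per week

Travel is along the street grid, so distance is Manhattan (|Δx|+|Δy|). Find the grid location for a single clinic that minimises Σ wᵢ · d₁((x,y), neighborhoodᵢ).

(7, 6)

Manhattan distance separates: Σwᵢ(|x−xᵢ|+|y−yᵢ|) = Σwᵢ|x−xᵢ| + Σwᵢ|y−yᵢ|, so x and y are optimised independently as 1-D weighted medians.
Total weight W = 365; half = 182.5.
x-coordinate, sorted with cumulative weight:
  x=5 (Eastvale, w=60) cum 60
  x=6 (Midtown, w=110) cum 170
  x=7 (Northgate, w=90) cum 260  ← median
  x=7 (Southcross, w=50) cum 310
  x=20 (Westmoor, w=55) cum 365
⇒ x* = 7
y-coordinate, sorted with cumulative weight:
  y=3 (Southcross, w=50) cum 50
  y=5 (Northgate, w=90) cum 140
  y=6 (Midtown, w=110) cum 250  ← median
  y=10 (Westmoor, w=55) cum 305
  y=16 (Eastvale, w=60) cum 365
⇒ y* = 6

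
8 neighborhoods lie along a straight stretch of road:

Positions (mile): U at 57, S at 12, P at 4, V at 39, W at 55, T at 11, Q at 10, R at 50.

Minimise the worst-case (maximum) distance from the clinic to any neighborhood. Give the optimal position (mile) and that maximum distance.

location 30.5, max distance 26.5

The 1-center on a line is the midpoint of the two extreme points: leftmost at 4, rightmost at 57.
Optimal location = (4 + 57)/2 = 30.5; maximum distance = (57 − 4)/2 = 26.5.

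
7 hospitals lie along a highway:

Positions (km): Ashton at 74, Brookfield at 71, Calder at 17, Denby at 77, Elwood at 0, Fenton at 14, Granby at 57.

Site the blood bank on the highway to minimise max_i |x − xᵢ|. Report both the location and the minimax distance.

location 38.5, max distance 38.5

The 1-center on a line is the midpoint of the two extreme points: leftmost at 0, rightmost at 77.
Optimal location = (0 + 77)/2 = 38.5; maximum distance = (77 − 0)/2 = 38.5.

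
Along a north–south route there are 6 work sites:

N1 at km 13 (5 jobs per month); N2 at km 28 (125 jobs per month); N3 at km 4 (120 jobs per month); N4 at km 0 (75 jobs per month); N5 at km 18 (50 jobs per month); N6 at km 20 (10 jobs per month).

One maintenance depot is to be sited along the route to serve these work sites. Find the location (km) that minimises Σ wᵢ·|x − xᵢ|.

For a sum of weighted absolute distances on a line, the optimum is the weighted median (not the mean). Total weight W = 385; half-weight = 192.5.
Sort by position and accumulate weight:
  km 0 (N4, w=75) → cum 75
  km 4 (N3, w=120) → cum 195  ≥ 192.5 → median here
  km 13 (N1, w=5) → cum 200
  km 18 (N5, w=50) → cum 250
  km 20 (N6, w=10) → cum 260
  km 28 (N2, w=125) → cum 385
Optimal location: km 4.

x = 4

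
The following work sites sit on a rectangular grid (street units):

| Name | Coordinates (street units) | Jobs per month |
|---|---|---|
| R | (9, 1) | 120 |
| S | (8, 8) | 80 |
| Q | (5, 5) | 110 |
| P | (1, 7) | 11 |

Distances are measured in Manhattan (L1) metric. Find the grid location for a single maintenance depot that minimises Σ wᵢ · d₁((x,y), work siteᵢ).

(8, 5)

Manhattan distance separates: Σwᵢ(|x−xᵢ|+|y−yᵢ|) = Σwᵢ|x−xᵢ| + Σwᵢ|y−yᵢ|, so x and y are optimised independently as 1-D weighted medians.
Total weight W = 321; half = 160.5.
x-coordinate, sorted with cumulative weight:
  x=1 (P, w=11) cum 11
  x=5 (Q, w=110) cum 121
  x=8 (S, w=80) cum 201  ← median
  x=9 (R, w=120) cum 321
⇒ x* = 8
y-coordinate, sorted with cumulative weight:
  y=1 (R, w=120) cum 120
  y=5 (Q, w=110) cum 230  ← median
  y=7 (P, w=11) cum 241
  y=8 (S, w=80) cum 321
⇒ y* = 5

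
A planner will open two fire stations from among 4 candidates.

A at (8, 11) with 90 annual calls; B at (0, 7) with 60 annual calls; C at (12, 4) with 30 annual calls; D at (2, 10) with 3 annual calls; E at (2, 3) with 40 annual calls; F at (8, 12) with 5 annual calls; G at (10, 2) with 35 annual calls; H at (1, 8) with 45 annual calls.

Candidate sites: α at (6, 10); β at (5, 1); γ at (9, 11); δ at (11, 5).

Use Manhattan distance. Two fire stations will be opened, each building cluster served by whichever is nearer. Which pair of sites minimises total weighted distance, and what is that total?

{α, δ}, total 1797

Evaluate every pair (each demand assigned to the nearer of the two):
  {α, δ}: total = 1797
  {α, β}: total = 1867
  {β, γ}: total = 1989
  {γ, δ}: total = 2039
  {α, γ}: total = 2057
  {β, δ}: total = 2451
Best pair: {α, δ} with total 1797.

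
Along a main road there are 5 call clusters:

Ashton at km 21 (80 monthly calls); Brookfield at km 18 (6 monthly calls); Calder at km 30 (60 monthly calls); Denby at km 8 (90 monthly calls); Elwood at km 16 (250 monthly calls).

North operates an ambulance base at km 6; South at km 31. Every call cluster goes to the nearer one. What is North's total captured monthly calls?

The indifferent point is the midpoint (6+31)/2 = 18.5; call clusters left of it (closer to North at 6) go to North, those right go to South.
  Denby at 8 (w=90) → North
  Elwood at 16 (w=250) → North
  Brookfield at 18 (w=6) → North
  Ashton at 21 (w=80) → South
  Calder at 30 (w=60) → South
North captures 346; South captures 140.

346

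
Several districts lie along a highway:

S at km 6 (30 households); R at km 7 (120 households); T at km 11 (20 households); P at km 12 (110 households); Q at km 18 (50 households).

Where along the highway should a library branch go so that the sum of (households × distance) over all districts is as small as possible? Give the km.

x = 11

For a sum of weighted absolute distances on a line, the optimum is the weighted median (not the mean). Total weight W = 330; half-weight = 165.
Sort by position and accumulate weight:
  km 6 (S, w=30) → cum 30
  km 7 (R, w=120) → cum 150
  km 11 (T, w=20) → cum 170  ≥ 165 → median here
  km 12 (P, w=110) → cum 280
  km 18 (Q, w=50) → cum 330
Optimal location: km 11.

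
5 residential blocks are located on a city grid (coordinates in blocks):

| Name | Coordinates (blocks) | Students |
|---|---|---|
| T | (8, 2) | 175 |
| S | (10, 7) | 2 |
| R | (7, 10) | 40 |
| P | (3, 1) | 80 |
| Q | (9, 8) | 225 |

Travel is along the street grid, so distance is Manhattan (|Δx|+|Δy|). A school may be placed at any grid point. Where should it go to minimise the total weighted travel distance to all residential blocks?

(8, 8)

Manhattan distance separates: Σwᵢ(|x−xᵢ|+|y−yᵢ|) = Σwᵢ|x−xᵢ| + Σwᵢ|y−yᵢ|, so x and y are optimised independently as 1-D weighted medians.
Total weight W = 522; half = 261.
x-coordinate, sorted with cumulative weight:
  x=3 (P, w=80) cum 80
  x=7 (R, w=40) cum 120
  x=8 (T, w=175) cum 295  ← median
  x=9 (Q, w=225) cum 520
  x=10 (S, w=2) cum 522
⇒ x* = 8
y-coordinate, sorted with cumulative weight:
  y=1 (P, w=80) cum 80
  y=2 (T, w=175) cum 255
  y=7 (S, w=2) cum 257
  y=8 (Q, w=225) cum 482  ← median
  y=10 (R, w=40) cum 522
⇒ y* = 8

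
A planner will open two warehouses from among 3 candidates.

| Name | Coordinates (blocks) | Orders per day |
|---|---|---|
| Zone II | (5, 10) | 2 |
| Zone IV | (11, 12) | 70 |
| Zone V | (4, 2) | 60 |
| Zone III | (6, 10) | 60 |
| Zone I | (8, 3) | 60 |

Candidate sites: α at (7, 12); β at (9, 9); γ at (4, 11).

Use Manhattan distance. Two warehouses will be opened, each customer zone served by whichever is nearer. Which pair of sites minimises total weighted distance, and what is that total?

{β, γ}, total 1494

Evaluate every pair (each demand assigned to the nearer of the two):
  {β, γ}: total = 1494
  {α, γ}: total = 1604
  {α, β}: total = 1608
Best pair: {β, γ} with total 1494.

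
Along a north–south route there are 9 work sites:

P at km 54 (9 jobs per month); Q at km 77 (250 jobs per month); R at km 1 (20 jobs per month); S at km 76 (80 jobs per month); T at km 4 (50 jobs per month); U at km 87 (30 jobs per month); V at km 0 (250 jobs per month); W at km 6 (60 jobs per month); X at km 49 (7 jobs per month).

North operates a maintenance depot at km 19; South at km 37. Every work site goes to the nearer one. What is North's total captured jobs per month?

380

The indifferent point is the midpoint (19+37)/2 = 28; work sites left of it (closer to North at 19) go to North, those right go to South.
  V at 0 (w=250) → North
  R at 1 (w=20) → North
  T at 4 (w=50) → North
  W at 6 (w=60) → North
  X at 49 (w=7) → South
  P at 54 (w=9) → South
  S at 76 (w=80) → South
  Q at 77 (w=250) → South
  U at 87 (w=30) → South
North captures 380; South captures 376.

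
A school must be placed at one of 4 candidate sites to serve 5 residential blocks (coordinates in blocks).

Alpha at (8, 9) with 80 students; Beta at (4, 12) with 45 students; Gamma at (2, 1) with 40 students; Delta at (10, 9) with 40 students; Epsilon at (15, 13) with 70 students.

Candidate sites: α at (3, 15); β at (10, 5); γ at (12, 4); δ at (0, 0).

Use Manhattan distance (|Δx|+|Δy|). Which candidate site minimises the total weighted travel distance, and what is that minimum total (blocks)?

Total weighted distance at each candidate:
  α (3, 15): total = 3160
  β (10, 5): total = 2615
  γ (12, 4): total = 3080
  δ (0, 0): total = 4920
Minimum is at β with total 2615 blocks.

β, total 2615 blocks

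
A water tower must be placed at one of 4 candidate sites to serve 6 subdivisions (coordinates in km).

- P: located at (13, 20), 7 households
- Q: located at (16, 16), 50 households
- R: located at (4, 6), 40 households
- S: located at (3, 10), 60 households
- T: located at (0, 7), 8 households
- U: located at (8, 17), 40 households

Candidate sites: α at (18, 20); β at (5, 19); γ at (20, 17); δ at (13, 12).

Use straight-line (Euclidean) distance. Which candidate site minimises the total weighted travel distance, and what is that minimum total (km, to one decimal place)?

δ, total 1744.8 km

Total weighted distance at each candidate:
  α (18, 20): total = 2727.5
  β (5, 19): total = 1949.5
  γ (20, 17): total = 2798.1
  δ (13, 12): total = 1744.8
Minimum is at δ with total 1744.8 km.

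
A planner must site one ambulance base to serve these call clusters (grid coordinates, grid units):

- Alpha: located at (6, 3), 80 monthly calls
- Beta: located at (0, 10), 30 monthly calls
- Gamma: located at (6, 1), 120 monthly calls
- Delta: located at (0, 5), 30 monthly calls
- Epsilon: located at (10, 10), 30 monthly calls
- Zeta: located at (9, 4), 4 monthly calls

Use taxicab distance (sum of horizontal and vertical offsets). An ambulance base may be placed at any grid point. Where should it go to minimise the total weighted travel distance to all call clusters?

(6, 3)

Manhattan distance separates: Σwᵢ(|x−xᵢ|+|y−yᵢ|) = Σwᵢ|x−xᵢ| + Σwᵢ|y−yᵢ|, so x and y are optimised independently as 1-D weighted medians.
Total weight W = 294; half = 147.
x-coordinate, sorted with cumulative weight:
  x=0 (Beta, w=30) cum 30
  x=0 (Delta, w=30) cum 60
  x=6 (Alpha, w=80) cum 140
  x=6 (Gamma, w=120) cum 260  ← median
  x=9 (Zeta, w=4) cum 264
  x=10 (Epsilon, w=30) cum 294
⇒ x* = 6
y-coordinate, sorted with cumulative weight:
  y=1 (Gamma, w=120) cum 120
  y=3 (Alpha, w=80) cum 200  ← median
  y=4 (Zeta, w=4) cum 204
  y=5 (Delta, w=30) cum 234
  y=10 (Beta, w=30) cum 264
  y=10 (Epsilon, w=30) cum 294
⇒ y* = 3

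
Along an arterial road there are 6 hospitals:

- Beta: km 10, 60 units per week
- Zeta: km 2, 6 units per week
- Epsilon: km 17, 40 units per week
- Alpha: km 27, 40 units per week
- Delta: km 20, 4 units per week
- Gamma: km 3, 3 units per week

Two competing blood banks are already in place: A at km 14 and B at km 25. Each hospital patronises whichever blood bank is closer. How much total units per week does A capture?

The indifferent point is the midpoint (14+25)/2 = 19.5; hospitals left of it (closer to A at 14) go to A, those right go to B.
  Zeta at 2 (w=6) → A
  Gamma at 3 (w=3) → A
  Beta at 10 (w=60) → A
  Epsilon at 17 (w=40) → A
  Delta at 20 (w=4) → B
  Alpha at 27 (w=40) → B
A captures 109; B captures 44.

109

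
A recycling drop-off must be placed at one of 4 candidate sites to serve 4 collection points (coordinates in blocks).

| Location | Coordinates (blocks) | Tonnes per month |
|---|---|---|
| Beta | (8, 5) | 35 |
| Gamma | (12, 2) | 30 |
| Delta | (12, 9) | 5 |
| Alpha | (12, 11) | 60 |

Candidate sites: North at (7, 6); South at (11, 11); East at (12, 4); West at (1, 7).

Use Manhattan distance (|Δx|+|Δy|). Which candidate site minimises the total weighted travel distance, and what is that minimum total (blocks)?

Total weighted distance at each candidate:
  North (7, 6): total = 980
  South (11, 11): total = 690
  East (12, 4): total = 680
  West (1, 7): total = 1760
Minimum is at East with total 680 blocks.

East, total 680 blocks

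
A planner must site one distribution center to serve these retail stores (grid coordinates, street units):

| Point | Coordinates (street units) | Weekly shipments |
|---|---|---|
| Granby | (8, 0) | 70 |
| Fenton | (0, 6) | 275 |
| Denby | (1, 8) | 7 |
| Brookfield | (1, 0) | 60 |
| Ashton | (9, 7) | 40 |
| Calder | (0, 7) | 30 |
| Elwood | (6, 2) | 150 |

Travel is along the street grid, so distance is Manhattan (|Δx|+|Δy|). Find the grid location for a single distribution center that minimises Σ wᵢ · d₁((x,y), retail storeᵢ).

(1, 6)

Manhattan distance separates: Σwᵢ(|x−xᵢ|+|y−yᵢ|) = Σwᵢ|x−xᵢ| + Σwᵢ|y−yᵢ|, so x and y are optimised independently as 1-D weighted medians.
Total weight W = 632; half = 316.
x-coordinate, sorted with cumulative weight:
  x=0 (Fenton, w=275) cum 275
  x=0 (Calder, w=30) cum 305
  x=1 (Denby, w=7) cum 312
  x=1 (Brookfield, w=60) cum 372  ← median
  x=6 (Elwood, w=150) cum 522
  x=8 (Granby, w=70) cum 592
  x=9 (Ashton, w=40) cum 632
⇒ x* = 1
y-coordinate, sorted with cumulative weight:
  y=0 (Granby, w=70) cum 70
  y=0 (Brookfield, w=60) cum 130
  y=2 (Elwood, w=150) cum 280
  y=6 (Fenton, w=275) cum 555  ← median
  y=7 (Ashton, w=40) cum 595
  y=7 (Calder, w=30) cum 625
  y=8 (Denby, w=7) cum 632
⇒ y* = 6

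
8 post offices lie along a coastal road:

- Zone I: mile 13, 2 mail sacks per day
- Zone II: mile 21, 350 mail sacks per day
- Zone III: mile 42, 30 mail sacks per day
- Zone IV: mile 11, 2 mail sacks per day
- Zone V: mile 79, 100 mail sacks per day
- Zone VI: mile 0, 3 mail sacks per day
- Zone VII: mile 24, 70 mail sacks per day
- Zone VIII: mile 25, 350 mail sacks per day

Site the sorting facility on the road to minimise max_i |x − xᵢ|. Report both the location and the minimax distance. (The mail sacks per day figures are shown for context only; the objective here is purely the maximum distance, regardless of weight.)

The 1-center on a line is the midpoint of the two extreme points: leftmost at 0, rightmost at 79.
Optimal location = (0 + 79)/2 = 39.5; maximum distance = (79 − 0)/2 = 39.5.

location 39.5, max distance 39.5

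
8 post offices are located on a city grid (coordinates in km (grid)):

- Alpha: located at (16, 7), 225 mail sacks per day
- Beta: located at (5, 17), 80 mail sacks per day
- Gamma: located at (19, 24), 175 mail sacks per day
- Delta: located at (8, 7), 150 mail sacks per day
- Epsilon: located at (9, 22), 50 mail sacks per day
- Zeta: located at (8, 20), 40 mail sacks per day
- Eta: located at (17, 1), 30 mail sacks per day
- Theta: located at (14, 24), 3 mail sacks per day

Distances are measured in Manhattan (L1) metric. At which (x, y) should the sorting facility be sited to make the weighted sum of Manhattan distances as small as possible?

(16, 7)

Manhattan distance separates: Σwᵢ(|x−xᵢ|+|y−yᵢ|) = Σwᵢ|x−xᵢ| + Σwᵢ|y−yᵢ|, so x and y are optimised independently as 1-D weighted medians.
Total weight W = 753; half = 376.5.
x-coordinate, sorted with cumulative weight:
  x=5 (Beta, w=80) cum 80
  x=8 (Delta, w=150) cum 230
  x=8 (Zeta, w=40) cum 270
  x=9 (Epsilon, w=50) cum 320
  x=14 (Theta, w=3) cum 323
  x=16 (Alpha, w=225) cum 548  ← median
  x=17 (Eta, w=30) cum 578
  x=19 (Gamma, w=175) cum 753
⇒ x* = 16
y-coordinate, sorted with cumulative weight:
  y=1 (Eta, w=30) cum 30
  y=7 (Alpha, w=225) cum 255
  y=7 (Delta, w=150) cum 405  ← median
  y=17 (Beta, w=80) cum 485
  y=20 (Zeta, w=40) cum 525
  y=22 (Epsilon, w=50) cum 575
  y=24 (Gamma, w=175) cum 750
  y=24 (Theta, w=3) cum 753
⇒ y* = 7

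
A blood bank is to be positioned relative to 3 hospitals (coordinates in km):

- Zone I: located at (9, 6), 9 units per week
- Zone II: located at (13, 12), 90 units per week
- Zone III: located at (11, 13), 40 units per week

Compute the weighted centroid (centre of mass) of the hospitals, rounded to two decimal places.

The minimiser of Σwᵢ‖p−pᵢ‖² is the weighted centroid p* = (Σwᵢpᵢ)/(Σwᵢ).
Σwᵢ = 139.
Σwᵢxᵢ = 9·9 + 90·13 + 40·11 = 1691.
Σwᵢyᵢ = 9·6 + 90·12 + 40·13 = 1654.
x* = 1691/139 = 12.17, y* = 1654/139 = 11.90.

(12.17, 11.90)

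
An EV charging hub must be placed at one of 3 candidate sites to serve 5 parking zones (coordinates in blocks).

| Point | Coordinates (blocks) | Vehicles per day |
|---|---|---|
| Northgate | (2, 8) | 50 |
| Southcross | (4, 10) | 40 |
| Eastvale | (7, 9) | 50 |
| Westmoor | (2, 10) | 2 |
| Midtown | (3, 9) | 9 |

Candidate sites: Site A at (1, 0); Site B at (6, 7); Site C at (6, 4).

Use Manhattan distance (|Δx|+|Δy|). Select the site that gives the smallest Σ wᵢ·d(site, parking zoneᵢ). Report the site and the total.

Total weighted distance at each candidate:
  Site A (1, 0): total = 1841
  Site B (6, 7): total = 659
  Site C (6, 4): total = 1112
Minimum is at Site B with total 659 blocks.

Site B, total 659 blocks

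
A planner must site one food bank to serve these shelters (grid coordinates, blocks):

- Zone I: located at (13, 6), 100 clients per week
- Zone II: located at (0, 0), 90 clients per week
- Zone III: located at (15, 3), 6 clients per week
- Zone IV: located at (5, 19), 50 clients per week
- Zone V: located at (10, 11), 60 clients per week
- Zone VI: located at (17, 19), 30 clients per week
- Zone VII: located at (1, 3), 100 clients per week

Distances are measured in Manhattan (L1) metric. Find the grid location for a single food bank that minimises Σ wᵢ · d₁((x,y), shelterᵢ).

(5, 6)

Manhattan distance separates: Σwᵢ(|x−xᵢ|+|y−yᵢ|) = Σwᵢ|x−xᵢ| + Σwᵢ|y−yᵢ|, so x and y are optimised independently as 1-D weighted medians.
Total weight W = 436; half = 218.
x-coordinate, sorted with cumulative weight:
  x=0 (Zone II, w=90) cum 90
  x=1 (Zone VII, w=100) cum 190
  x=5 (Zone IV, w=50) cum 240  ← median
  x=10 (Zone V, w=60) cum 300
  x=13 (Zone I, w=100) cum 400
  x=15 (Zone III, w=6) cum 406
  x=17 (Zone VI, w=30) cum 436
⇒ x* = 5
y-coordinate, sorted with cumulative weight:
  y=0 (Zone II, w=90) cum 90
  y=3 (Zone III, w=6) cum 96
  y=3 (Zone VII, w=100) cum 196
  y=6 (Zone I, w=100) cum 296  ← median
  y=11 (Zone V, w=60) cum 356
  y=19 (Zone IV, w=50) cum 406
  y=19 (Zone VI, w=30) cum 436
⇒ y* = 6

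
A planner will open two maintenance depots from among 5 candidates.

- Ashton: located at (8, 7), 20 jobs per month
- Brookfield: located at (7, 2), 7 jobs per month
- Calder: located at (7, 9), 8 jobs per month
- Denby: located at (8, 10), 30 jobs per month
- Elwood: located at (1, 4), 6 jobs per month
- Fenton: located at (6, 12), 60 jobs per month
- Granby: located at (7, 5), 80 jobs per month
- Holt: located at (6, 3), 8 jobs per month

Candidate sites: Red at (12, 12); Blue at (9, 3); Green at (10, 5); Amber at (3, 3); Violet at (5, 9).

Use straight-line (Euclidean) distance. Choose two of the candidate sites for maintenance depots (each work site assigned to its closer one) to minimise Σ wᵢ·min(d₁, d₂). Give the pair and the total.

Evaluate every pair (each demand assigned to the nearer of the two):
  {Blue, Violet}: total = 677.1
  {Green, Violet}: total = 701.1
  {Amber, Violet}: total = 796.8
  {Red, Violet}: total = 868.5
  {Red, Blue}: total = 937.6
  {Red, Green}: total = 950.5
  {Green, Amber}: total = 1048.1
  {Blue, Green}: total = 1056.2
  {Red, Amber}: total = 1092.9
  {Blue, Amber}: total = 1193.7
Best pair: {Blue, Violet} with total 677.1.

{Blue, Violet}, total 677.1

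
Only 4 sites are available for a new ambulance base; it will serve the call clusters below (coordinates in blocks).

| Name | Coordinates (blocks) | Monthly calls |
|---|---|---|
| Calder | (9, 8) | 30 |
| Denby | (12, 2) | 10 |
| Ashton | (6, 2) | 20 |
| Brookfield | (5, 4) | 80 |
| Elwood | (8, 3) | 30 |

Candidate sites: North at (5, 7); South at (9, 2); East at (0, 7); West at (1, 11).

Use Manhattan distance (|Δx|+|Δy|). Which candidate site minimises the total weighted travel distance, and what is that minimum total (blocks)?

South, total 810 blocks

Total weighted distance at each candidate:
  North (5, 7): total = 840
  South (9, 2): total = 810
  East (0, 7): total = 1690
  West (1, 11): total = 2140
Minimum is at South with total 810 blocks.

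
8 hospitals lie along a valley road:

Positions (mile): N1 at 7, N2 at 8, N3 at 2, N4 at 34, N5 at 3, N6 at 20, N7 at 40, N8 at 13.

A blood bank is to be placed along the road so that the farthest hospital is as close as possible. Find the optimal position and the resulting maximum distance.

The 1-center on a line is the midpoint of the two extreme points: leftmost at 2, rightmost at 40.
Optimal location = (2 + 40)/2 = 21; maximum distance = (40 − 2)/2 = 19.

location 21, max distance 19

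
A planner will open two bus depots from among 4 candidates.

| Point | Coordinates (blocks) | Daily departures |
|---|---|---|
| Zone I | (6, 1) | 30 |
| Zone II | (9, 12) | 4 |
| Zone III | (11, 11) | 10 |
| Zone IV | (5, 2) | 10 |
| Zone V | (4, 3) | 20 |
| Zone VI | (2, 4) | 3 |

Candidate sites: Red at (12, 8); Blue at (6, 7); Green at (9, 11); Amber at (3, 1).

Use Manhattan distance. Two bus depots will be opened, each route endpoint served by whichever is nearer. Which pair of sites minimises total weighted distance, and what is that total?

{Green, Amber}, total 216

Evaluate every pair (each demand assigned to the nearer of the two):
  {Green, Amber}: total = 216
  {Red, Amber}: total = 260
  {Blue, Amber}: total = 314
  {Blue, Green}: total = 405
  {Red, Blue}: total = 449
  {Red, Green}: total = 846
Best pair: {Green, Amber} with total 216.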